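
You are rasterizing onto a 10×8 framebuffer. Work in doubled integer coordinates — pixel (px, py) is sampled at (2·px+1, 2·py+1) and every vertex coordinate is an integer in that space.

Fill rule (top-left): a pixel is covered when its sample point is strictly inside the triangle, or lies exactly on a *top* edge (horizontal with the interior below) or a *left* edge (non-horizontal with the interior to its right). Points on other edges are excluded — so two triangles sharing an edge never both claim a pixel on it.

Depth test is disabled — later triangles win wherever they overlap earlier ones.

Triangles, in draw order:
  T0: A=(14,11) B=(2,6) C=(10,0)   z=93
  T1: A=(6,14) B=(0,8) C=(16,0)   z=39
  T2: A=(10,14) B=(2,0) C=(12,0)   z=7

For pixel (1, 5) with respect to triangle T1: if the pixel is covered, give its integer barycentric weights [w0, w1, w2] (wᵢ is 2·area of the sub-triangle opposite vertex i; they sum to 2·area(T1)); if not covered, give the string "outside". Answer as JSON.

T0:
  2·area = 112
  edge (14, 11)→(2, 6): d=(-12,-5) top-left  bias=+0
  edge (2, 6)→(10, 0): d=(8,-6) top-left  bias=+0
  edge (10, 0)→(14, 11): d=(4,11) right/bottom  bias=-1
    (4,0)@(9, 1): e=[95,2,15] → #
    (5,0)@(11, 1): e=[105,14,-7] → ·
    (3,1)@(7, 3): e=[61,6,45] → #
    (5,1)@(11, 3): e=[81,30,1] → #
    (6,1)@(13, 3): e=[91,42,-21] → ·
    (2,2)@(5, 5): e=[27,10,75] → #
    (6,2)@(13, 5): e=[67,58,-13] → ·
    (2,3)@(5, 7): e=[3,26,83] → #
    (6,3)@(13, 7): e=[43,74,-5] → ·
    (2,4)@(5, 9): e=[-21,42,91] → ·
    (3,4)@(7, 9): e=[-11,54,69] → ·
    (4,4)@(9, 9): e=[-1,66,47] → ·
  covered (14 px):
    · · · · # · · · · ·
    · · · # # # · · · ·
    · · # # # # · · · ·
    · · # # # # · · · ·
    · · · · · # # · · ·
    · · · · · · · · · ·
    · · · · · · · · · ·
    · · · · · · · · · ·
T1:
  2·area = 144
  edge (6, 14)→(0, 8): d=(-6,-6) top-left  bias=+0
  edge (0, 8)→(16, 0): d=(16,-8) top-left  bias=+0
  edge (16, 0)→(6, 14): d=(-10,14) right/bottom  bias=-1
    (7,0)@(15, 1): e=[132,8,4] → #
    (8,0)@(17, 1): e=[144,24,-24] → ·
    (5,1)@(11, 3): e=[96,8,40] → #
    (6,1)@(13, 3): e=[108,24,12] → #
    (7,1)@(15, 3): e=[120,40,-16] → ·
    (3,2)@(7, 5): e=[60,8,76] → #
    (4,2)@(9, 5): e=[72,24,48] → #
    (6,2)@(13, 5): e=[96,56,-8] → ·
    (1,3)@(3, 7): e=[24,8,112] → #
    (2,3)@(5, 7): e=[36,24,84] → #
    (5,3)@(11, 7): e=[72,72,0] → ·  [on edge]
    (0,4)@(1, 9): e=[0,24,120] → #  [on edge]
    (1,5)@(3, 11): e=[0,72,72] → #  [on edge]
    (2,6)@(5, 13): e=[0,120,24] → #  [on edge]
    (3,7)@(7, 15): e=[0,168,-24] → ·  [on edge]
  covered (19 px):
    · · · · · · · # · ·
    · · · · · # # · · ·
    · · · # # # · · · ·
    · # # # # · · · · ·
    # # # # # · · · · ·
    · # # # · · · · · ·
    · · # · · · · · · ·
    · · · · · · · · · ·
T2:
  2·area = 140
  edge (10, 14)→(2, 0): d=(-8,-14) top-left  bias=+0
  edge (2, 0)→(12, 0): d=(10,0) top-left  bias=+0
  edge (12, 0)→(10, 14): d=(-2,14) right/bottom  bias=-1
    (1,0)@(3, 1): e=[6,10,124] → #
    (2,0)@(5, 1): e=[34,10,96] → #
    (3,0)@(7, 1): e=[62,10,68] → #
    (4,0)@(9, 1): e=[90,10,40] → #
    (5,0)@(11, 1): e=[118,10,12] → #
    (6,0)@(13, 1): e=[146,10,-16] → ·
    (1,1)@(3, 3): e=[-10,30,120] → ·
    (2,1)@(5, 3): e=[18,30,92] → #
    (6,1)@(13, 3): e=[130,30,-20] → ·
    (2,2)@(5, 5): e=[2,50,88] → #
    (6,2)@(13, 5): e=[114,50,-24] → ·
    (2,3)@(5, 7): e=[-14,70,84] → ·
    (5,3)@(11, 7): e=[70,70,0] → ·  [on edge]
  covered (17 px):
    · # # # # # · · · ·
    · · # # # # · · · ·
    · · # # # # · · · ·
    · · · # # · · · · ·
    · · · · # · · · · ·
    · · · · # · · · · ·
    · · · · · · · · · ·
    · · · · · · · · · ·

Result: [72,72,0]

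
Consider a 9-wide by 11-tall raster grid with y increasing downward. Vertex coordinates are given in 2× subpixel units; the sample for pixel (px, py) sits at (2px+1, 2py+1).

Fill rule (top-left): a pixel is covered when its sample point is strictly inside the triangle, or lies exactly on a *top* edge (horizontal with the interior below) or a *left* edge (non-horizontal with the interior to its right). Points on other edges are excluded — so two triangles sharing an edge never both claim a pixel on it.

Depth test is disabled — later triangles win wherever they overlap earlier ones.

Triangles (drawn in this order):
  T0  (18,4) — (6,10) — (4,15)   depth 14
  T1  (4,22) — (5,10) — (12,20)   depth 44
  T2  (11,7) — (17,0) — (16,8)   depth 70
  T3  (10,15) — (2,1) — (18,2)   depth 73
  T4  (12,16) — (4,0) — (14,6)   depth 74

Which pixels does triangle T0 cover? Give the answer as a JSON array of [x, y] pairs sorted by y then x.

T0:
  2·area = 48  (B↔C swapped to make it positive)
  edge (18, 4)→(4, 15): d=(-14,11) right/bottom  bias=-1
  edge (4, 15)→(6, 10): d=(2,-5) top-left  bias=+0
  edge (6, 10)→(18, 4): d=(12,-6) top-left  bias=+0
    (6,3)@(13, 7): e=[13,29,6] → █
    (7,3)@(15, 7): e=[-9,39,18] → ·
    (4,4)@(9, 9): e=[29,13,6] → █
    (5,4)@(11, 9): e=[7,23,18] → █
    (6,4)@(13, 9): e=[-15,33,30] → ·
    (3,5)@(7, 11): e=[23,7,18] → █
    (5,5)@(11, 11): e=[-21,27,42] → ·
    (2,6)@(5, 13): e=[17,1,30] → █
    (3,6)@(7, 13): e=[-5,11,42] → ·
    (4,6)@(9, 13): e=[-27,21,54] → ·
    (2,7)@(5, 15): e=[-11,5,54] → ·
  covered (6 px):
    · · · · · · · · ·
    · · · · · · · · ·
    · · · · · · · · ·
    · · · · · · █ · ·
    · · · · █ █ · · ·
    · · · █ █ · · · ·
    · · █ · · · · · ·
    · · · · · · · · ·
    · · · · · · · · ·
    · · · · · · · · ·
    · · · · · · · · ·
T1:
  2·area = 94
  edge (4, 22)→(5, 10): d=(1,-12) top-left  bias=+0
  edge (5, 10)→(12, 20): d=(7,10) right/bottom  bias=-1
  edge (12, 20)→(4, 22): d=(-8,2) right/bottom  bias=-1
    (2,5)@(5, 11): e=[1,7,86] → █
    (3,5)@(7, 11): e=[25,-13,82] → ·
    (2,6)@(5, 13): e=[3,21,70] → █
    (3,6)@(7, 13): e=[27,1,66] → █
    (4,6)@(9, 13): e=[51,-19,62] → ·
    (2,7)@(5, 15): e=[5,35,54] → █
    (4,7)@(9, 15): e=[53,-5,46] → ·
    (2,8)@(5, 17): e=[7,49,38] → █
    (4,8)@(9, 17): e=[55,9,30] → █
    (5,8)@(11, 17): e=[79,-11,26] → ·
    (2,9)@(5, 19): e=[9,63,22] → █
    (5,9)@(11, 19): e=[81,3,10] → █
  covered (14 px):
    · · · · · · · · ·
    · · · · · · · · ·
    · · · · · · · · ·
    · · · · · · · · ·
    · · · · · · · · ·
    · · █ · · · · · ·
    · · █ █ · · · · ·
    · · █ █ · · · · ·
    · · █ █ █ · · · ·
    · · █ █ █ █ · · ·
    · · █ █ · · · · ·
T2:
  2·area = 41
  edge (11, 7)→(17, 0): d=(6,-7) top-left  bias=+0
  edge (17, 0)→(16, 8): d=(-1,8) right/bottom  bias=-1
  edge (16, 8)→(11, 7): d=(-5,-1) top-left  bias=+0
    (7,1)@(15, 3): e=[4,13,24] → █
    (8,1)@(17, 3): e=[18,-3,26] → ·
    (0,2)@(1, 5): e=[-82,123,0] → ·  [on edge]
    (6,2)@(13, 5): e=[2,27,12] → █
    (8,2)@(17, 5): e=[30,-5,16] → ·
    (5,3)@(11, 7): e=[0,41,0] → █  [on edge]
    (8,3)@(17, 7): e=[42,-7,6] → ·
    (5,4)@(11, 9): e=[12,39,-10] → ·
    (6,4)@(13, 9): e=[26,23,-8] → ·
    (7,4)@(15, 9): e=[40,7,-6] → ·
  covered (6 px):
    · · · · · · · · ·
    · · · · · · · █ ·
    · · · · · · █ █ ·
    · · · · · █ █ █ ·
    · · · · · · · · ·
    · · · · · · · · ·
    · · · · · · · · ·
    · · · · · · · · ·
    · · · · · · · · ·
    · · · · · · · · ·
    · · · · · · · · ·
T3:
  2·area = 216
  edge (10, 15)→(2, 1): d=(-8,-14) top-left  bias=+0
  edge (2, 1)→(18, 2): d=(16,1) right/bottom  bias=-1
  edge (18, 2)→(10, 15): d=(-8,13) right/bottom  bias=-1
    (2,1)@(5, 3): e=[26,29,161] → █
    (3,1)@(7, 3): e=[54,27,135] → █
    (4,1)@(9, 3): e=[82,25,109] → █
    (5,1)@(11, 3): e=[110,23,83] → █
    (6,1)@(13, 3): e=[138,21,57] → █
    (7,1)@(15, 3): e=[166,19,31] → █
    (8,1)@(17, 3): e=[194,17,5] → █
    (2,2)@(5, 5): e=[10,61,145] → █
    (8,2)@(17, 5): e=[178,49,-11] → ·
    (2,3)@(5, 7): e=[-6,93,129] → ·
    (3,3)@(7, 7): e=[22,91,103] → █
    (7,3)@(15, 7): e=[134,83,-1] → ·
  covered (25 px):
    · · · · · · · · ·
    · · █ █ █ █ █ █ █
    · · █ █ █ █ █ █ ·
    · · · █ █ █ █ · ·
    · · · █ █ █ █ · ·
    · · · · █ █ · · ·
    · · · · █ █ · · ·
    · · · · · · · · ·
    · · · · · · · · ·
    · · · · · · · · ·
    · · · · · · · · ·
T4:
  2·area = 112
  edge (12, 16)→(4, 0): d=(-8,-16) top-left  bias=+0
  edge (4, 0)→(14, 6): d=(10,6) right/bottom  bias=-1
  edge (14, 6)→(12, 16): d=(-2,10) right/bottom  bias=-1
    (2,0)@(5, 1): e=[8,4,100] → █
    (3,0)@(7, 1): e=[40,-8,80] → ·
    (7,0)@(15, 1): e=[168,-56,0] → ·  [on edge]
    (2,1)@(5, 3): e=[-8,24,96] → ·
    (3,1)@(7, 3): e=[24,12,76] → █
    (4,1)@(9, 3): e=[56,0,56] → ·  [on edge]
    (3,2)@(7, 5): e=[8,32,72] → █
    (4,2)@(9, 5): e=[40,20,52] → █
    (5,2)@(11, 5): e=[72,8,32] → █
    (6,2)@(13, 5): e=[104,-4,12] → ·
    (3,3)@(7, 7): e=[-8,52,68] → ·
    (4,3)@(9, 7): e=[24,40,48] → █
    (6,5)@(13, 11): e=[56,56,0] → ·  [on edge]
    (5,10)@(11, 21): e=[-56,168,0] → ·  [on edge]
  covered (13 px):
    · · █ · · · · · ·
    · · · █ · · · · ·
    · · · █ █ █ · · ·
    · · · · █ █ █ · ·
    · · · · █ █ █ · ·
    · · · · · █ · · ·
    · · · · · █ · · ·
    · · · · · · · · ·
    · · · · · · · · ·
    · · · · · · · · ·
    · · · · · · · · ·

Answer: [[6,3],[4,4],[5,4],[3,5],[4,5],[2,6]]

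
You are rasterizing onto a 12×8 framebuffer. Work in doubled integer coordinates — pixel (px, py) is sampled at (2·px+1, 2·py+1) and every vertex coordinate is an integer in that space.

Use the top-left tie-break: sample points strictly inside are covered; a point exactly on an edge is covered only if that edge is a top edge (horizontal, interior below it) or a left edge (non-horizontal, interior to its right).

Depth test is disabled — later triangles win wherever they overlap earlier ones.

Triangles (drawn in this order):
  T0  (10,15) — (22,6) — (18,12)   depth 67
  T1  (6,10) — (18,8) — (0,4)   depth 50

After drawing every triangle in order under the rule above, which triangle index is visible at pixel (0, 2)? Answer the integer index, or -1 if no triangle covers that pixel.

T0:
  2·area = 36
  edge (10, 15)→(22, 6): d=(12,-9) top-left  bias=+0
  edge (22, 6)→(18, 12): d=(-4,6) right/bottom  bias=-1
  edge (18, 12)→(10, 15): d=(-8,3) right/bottom  bias=-1
    (10,3)@(21, 7): e=[3,2,31] → X
    (11,3)@(23, 7): e=[21,-10,25] → .
    (9,4)@(19, 9): e=[9,6,21] → X
    (10,4)@(21, 9): e=[27,-6,15] → .
    (8,5)@(17, 11): e=[15,10,11] → X
    (9,5)@(19, 11): e=[33,-2,5] → .
    (6,6)@(13, 13): e=[3,26,7] → X
    (7,6)@(15, 13): e=[21,14,1] → X
    (8,6)@(17, 13): e=[39,2,-5] → .
    (6,7)@(13, 15): e=[27,18,-9] → .
    (7,7)@(15, 15): e=[45,6,-15] → .
  covered (5 px):
    . . . . . . . . . . . .
    . . . . . . . . . . . .
    . . . . . . . . . . . .
    . . . . . . . . . . X .
    . . . . . . . . . X . .
    . . . . . . . . X . . .
    . . . . . . X X . . . .
    . . . . . . . . . . . .
T1:
  2·area = 84  (B↔C swapped to make it positive)
  edge (6, 10)→(0, 4): d=(-6,-6) top-left  bias=+0
  edge (0, 4)→(18, 8): d=(18,4) right/bottom  bias=-1
  edge (18, 8)→(6, 10): d=(-12,2) right/bottom  bias=-1
    (0,2)@(1, 5): e=[0,14,70] → X  [on edge]
    (1,2)@(3, 5): e=[12,6,66] → X
    (2,2)@(5, 5): e=[24,-2,62] → .
    (0,3)@(1, 7): e=[-12,50,46] → .
    (1,3)@(3, 7): e=[0,42,42] → X  [on edge]
    (2,3)@(5, 7): e=[12,34,38] → X
    (3,3)@(7, 7): e=[24,26,34] → X
    (4,3)@(9, 7): e=[36,18,30] → X
    (5,3)@(11, 7): e=[48,10,26] → X
    (6,3)@(13, 7): e=[60,2,22] → X
    (7,3)@(15, 7): e=[72,-6,18] → .
    (1,4)@(3, 9): e=[-12,78,18] → .
    (2,4)@(5, 9): e=[0,70,14] → X  [on edge]
    (3,5)@(7, 11): e=[0,98,-14] → .  [on edge]
    (4,6)@(9, 13): e=[0,126,-42] → .  [on edge]
    (5,7)@(11, 15): e=[0,154,-70] → .  [on edge]
  covered (12 px):
    . . . . . . . . . . . .
    . . . . . . . . . . . .
    X X . . . . . . . . . .
    . X X X X X X . . . . .
    . . X X X X . . . . . .
    . . . . . . . . . . . .
    . . . . . . . . . . . .
    . . . . . . . . . . . .

Z-buffer (winner per pixel, '.' = empty):
  . . . . . . . . . . . .
  . . . . . . . . . . . .
  1 1 . . . . . . . . . .
  . 1 1 1 1 1 1 . . . 0 .
  . . 1 1 1 1 . . . 0 . .
  . . . . . . . . 0 . . .
  . . . . . . 0 0 . . . .
  . . . . . . . . . . . .

Result: 1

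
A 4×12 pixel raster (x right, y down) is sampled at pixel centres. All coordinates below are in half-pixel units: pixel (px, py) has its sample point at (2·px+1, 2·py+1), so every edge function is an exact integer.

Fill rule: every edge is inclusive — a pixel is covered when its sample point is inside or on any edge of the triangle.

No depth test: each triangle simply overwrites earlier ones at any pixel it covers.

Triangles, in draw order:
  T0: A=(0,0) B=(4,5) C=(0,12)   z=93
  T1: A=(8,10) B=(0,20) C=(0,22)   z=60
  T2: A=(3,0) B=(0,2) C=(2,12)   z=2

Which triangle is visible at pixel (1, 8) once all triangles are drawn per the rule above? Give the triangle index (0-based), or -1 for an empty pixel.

T0:
  2·area = 48
  edge (0, 0)→(4, 5): d=(4,5) inclusive
  edge (4, 5)→(0, 12): d=(-4,7) inclusive
  edge (0, 12)→(0, 0): d=(0,-12) inclusive
    (0,1)@(1, 3): e=[7,29,12] → #
    (1,1)@(3, 3): e=[-3,15,36] → ·
    (0,2)@(1, 5): e=[15,21,12] → #
    (1,2)@(3, 5): e=[5,7,36] → #
    (2,2)@(5, 5): e=[-5,-7,60] → ·
    (0,3)@(1, 7): e=[23,13,12] → #
    (1,3)@(3, 7): e=[13,-1,36] → ·
    (0,4)@(1, 9): e=[31,5,12] → #
    (1,4)@(3, 9): e=[21,-9,36] → ·
    (0,5)@(1, 11): e=[39,-3,12] → ·
  covered (5 px):
    · · · ·
    # · · ·
    # # · ·
    # · · ·
    # · · ·
    · · · ·
    · · · ·
    · · · ·
    · · · ·
    · · · ·
    · · · ·
    · · · ·
T1:
  2·area = 16  (B↔C swapped to make it positive)
  edge (8, 10)→(0, 22): d=(-8,12) inclusive
  edge (0, 22)→(0, 20): d=(0,-2) inclusive
  edge (0, 20)→(8, 10): d=(8,-10) inclusive
    (1,8)@(3, 17): e=[4,6,6] → #
    (2,8)@(5, 17): e=[-20,10,26] → ·
    (0,9)@(1, 19): e=[12,2,2] → #
    (1,9)@(3, 19): e=[-12,6,22] → ·
    (0,10)@(1, 21): e=[-4,2,18] → ·
  covered (2 px):
    · · · ·
    · · · ·
    · · · ·
    · · · ·
    · · · ·
    · · · ·
    · · · ·
    · · · ·
    · # · ·
    # · · ·
    · · · ·
    · · · ·
T2:
  2·area = 34  (B↔C swapped to make it positive)
  edge (3, 0)→(2, 12): d=(-1,12) inclusive
  edge (2, 12)→(0, 2): d=(-2,-10) inclusive
  edge (0, 2)→(3, 0): d=(3,-2) inclusive
    (0,1)@(1, 3): e=[21,8,5] → #
    (1,1)@(3, 3): e=[-3,28,9] → ·
    (0,2)@(1, 5): e=[19,4,11] → #
    (1,2)@(3, 5): e=[-5,24,15] → ·
    (0,3)@(1, 7): e=[17,0,17] → #  [on edge]
    (1,3)@(3, 7): e=[-7,20,21] → ·
    (0,4)@(1, 9): e=[15,-4,23] → ·
    (1,8)@(3, 17): e=[-17,0,51] → ·  [on edge]
  covered (3 px):
    · · · ·
    # · · ·
    # · · ·
    # · · ·
    · · · ·
    · · · ·
    · · · ·
    · · · ·
    · · · ·
    · · · ·
    · · · ·
    · · · ·

Z-buffer (winner per pixel, '.' = empty):
  . . . .
  2 . . .
  2 0 . .
  2 . . .
  0 . . .
  . . . .
  . . . .
  . . . .
  . 1 . .
  1 . . .
  . . . .
  . . . .

Result: 1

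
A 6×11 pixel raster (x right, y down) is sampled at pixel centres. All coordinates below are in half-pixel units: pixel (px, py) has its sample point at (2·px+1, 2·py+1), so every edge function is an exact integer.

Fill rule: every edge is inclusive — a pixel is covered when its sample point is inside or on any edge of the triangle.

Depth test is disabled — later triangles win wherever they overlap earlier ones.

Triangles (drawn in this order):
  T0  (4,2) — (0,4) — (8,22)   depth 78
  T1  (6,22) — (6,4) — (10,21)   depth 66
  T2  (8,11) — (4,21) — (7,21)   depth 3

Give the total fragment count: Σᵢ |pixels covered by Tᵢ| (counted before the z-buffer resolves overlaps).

T0:
  2·area = 88  (B↔C swapped to make it positive)
  edge (4, 2)→(8, 22): d=(4,20) inclusive
  edge (8, 22)→(0, 4): d=(-8,-18) inclusive
  edge (0, 4)→(4, 2): d=(4,-2) inclusive
    (1,1)@(3, 3): e=[24,62,2] → X
    (2,1)@(5, 3): e=[-16,98,6] → .
    (0,2)@(1, 5): e=[72,10,6] → X
    (2,2)@(5, 5): e=[-8,82,14] → .
    (0,3)@(1, 7): e=[80,-6,14] → .
    (1,3)@(3, 7): e=[40,30,18] → X
    (2,3)@(5, 7): e=[0,66,22] → X  [on edge]
    (3,3)@(7, 7): e=[-40,102,26] → .
    (1,4)@(3, 9): e=[48,14,26] → X
    (3,4)@(7, 9): e=[-32,86,34] → .
    (1,5)@(3, 11): e=[56,-2,34] → .
    (2,5)@(5, 11): e=[16,34,38] → X
    (3,8)@(7, 17): e=[0,22,66] → X  [on edge]
  covered (12 px):
    . . . . . .
    . X . . . .
    X X . . . .
    . X X . . .
    . X X . . .
    . . X . . .
    . . X . . .
    . . X . . .
    . . . X . .
    . . . X . .
    . . . . . .
T1:
  2·area = 72
  edge (6, 22)→(6, 4): d=(0,-18) inclusive
  edge (6, 4)→(10, 21): d=(4,17) inclusive
  edge (10, 21)→(6, 22): d=(-4,1) inclusive
    (3,4)@(7, 9): e=[18,3,51] → X
    (4,4)@(9, 9): e=[54,-31,49] → .
    (3,5)@(7, 11): e=[18,11,43] → X
    (4,5)@(9, 11): e=[54,-23,41] → .
    (3,6)@(7, 13): e=[18,19,35] → X
    (4,6)@(9, 13): e=[54,-15,33] → .
    (3,7)@(7, 15): e=[18,27,27] → X
    (4,7)@(9, 15): e=[54,-7,25] → .
    (3,8)@(7, 17): e=[18,35,19] → X
    (4,8)@(9, 17): e=[54,1,17] → X
    (5,8)@(11, 17): e=[90,-33,15] → .
    (3,9)@(7, 19): e=[18,43,11] → X
  covered (10 px):
    . . . . . .
    . . . . . .
    . . . . . .
    . . . . . .
    . . . X . .
    . . . X . .
    . . . X . .
    . . . X . .
    . . . X X .
    . . . X X .
    . . . X X .
T2:
  2·area = 30  (B↔C swapped to make it positive)
  edge (8, 11)→(7, 21): d=(-1,10) inclusive
  edge (7, 21)→(4, 21): d=(-3,0) inclusive
  edge (4, 21)→(8, 11): d=(4,-10) inclusive
    (4,0)@(9, 1): e=[0,60,-30] → .  [on edge]
    (3,7)@(7, 15): e=[6,18,6] → X
    (4,7)@(9, 15): e=[-14,18,26] → .
    (3,8)@(7, 17): e=[4,12,14] → X
    (4,8)@(9, 17): e=[-16,12,34] → .
    (2,9)@(5, 19): e=[22,6,2] → X
    (4,9)@(9, 19): e=[-18,6,42] → .
    (0,10)@(1, 21): e=[60,0,-30] → .  [on edge]
    (1,10)@(3, 21): e=[40,0,-10] → .  [on edge]
    (2,10)@(5, 21): e=[20,0,10] → X  [on edge]
    (3,10)@(7, 21): e=[0,0,30] → X  [on edge]
    (4,10)@(9, 21): e=[-20,0,50] → .  [on edge]
    (5,10)@(11, 21): e=[-40,0,70] → .  [on edge]
  covered (6 px):
    . . . . . .
    . . . . . .
    . . . . . .
    . . . . . .
    . . . . . .
    . . . . . .
    . . . . . .
    . . . X . .
    . . . X . .
    . . X X . .
    . . X X . .

Result: 28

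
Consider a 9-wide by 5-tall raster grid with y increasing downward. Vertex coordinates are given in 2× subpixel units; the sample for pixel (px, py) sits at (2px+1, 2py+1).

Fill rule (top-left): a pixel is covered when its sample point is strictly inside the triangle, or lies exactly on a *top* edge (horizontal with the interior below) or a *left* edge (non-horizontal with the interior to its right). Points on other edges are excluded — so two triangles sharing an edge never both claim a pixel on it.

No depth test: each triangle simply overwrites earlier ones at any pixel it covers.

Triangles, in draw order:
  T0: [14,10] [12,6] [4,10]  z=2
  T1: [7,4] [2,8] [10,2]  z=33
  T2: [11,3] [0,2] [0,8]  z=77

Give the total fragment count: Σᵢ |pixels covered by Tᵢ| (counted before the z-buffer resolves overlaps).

T0:
  2·area = 40  (B↔C swapped to make it positive)
  edge (14, 10)→(4, 10): d=(-10,0) right/bottom  bias=-1
  edge (4, 10)→(12, 6): d=(8,-4) top-left  bias=+0
  edge (12, 6)→(14, 10): d=(2,4) right/bottom  bias=-1
    (5,3)@(11, 7): e=[30,4,6] → #
    (6,3)@(13, 7): e=[30,12,-2] → ·
    (3,4)@(7, 9): e=[10,4,26] → #
    (4,4)@(9, 9): e=[10,12,18] → #
    (6,4)@(13, 9): e=[10,28,2] → #
    (7,4)@(15, 9): e=[10,36,-6] → ·
  covered (5 px):
    · · · · · · · · ·
    · · · · · · · · ·
    · · · · · · · · ·
    · · · · · # · · ·
    · · · # # # # · ·
T1:
  2·area = 2  (B↔C swapped to make it positive)
  edge (7, 4)→(10, 2): d=(3,-2) top-left  bias=+0
  edge (10, 2)→(2, 8): d=(-8,6) right/bottom  bias=-1
  edge (2, 8)→(7, 4): d=(5,-4) top-left  bias=+0
  covered (0 px):
    · · · · · · · · ·
    · · · · · · · · ·
    · · · · · · · · ·
    · · · · · · · · ·
    · · · · · · · · ·
T2:
  2·area = 66  (B↔C swapped to make it positive)
  edge (11, 3)→(0, 8): d=(-11,5) right/bottom  bias=-1
  edge (0, 8)→(0, 2): d=(0,-6) top-left  bias=+0
  edge (0, 2)→(11, 3): d=(11,1) right/bottom  bias=-1
    (0,1)@(1, 3): e=[50,6,10] → #
    (1,1)@(3, 3): e=[40,18,8] → #
    (2,1)@(5, 3): e=[30,30,6] → #
    (3,1)@(7, 3): e=[20,42,4] → #
    (4,1)@(9, 3): e=[10,54,2] → #
    (5,1)@(11, 3): e=[0,66,0] → ·  [on edge]
    (0,2)@(1, 5): e=[28,6,32] → #
    (3,2)@(7, 5): e=[-2,42,26] → ·
    (4,2)@(9, 5): e=[-12,54,24] → ·
    (0,3)@(1, 7): e=[6,6,54] → #
    (1,3)@(3, 7): e=[-4,18,52] → ·
    (2,3)@(5, 7): e=[-14,30,50] → ·
  covered (9 px):
    · · · · · · · · ·
    # # # # # · · · ·
    # # # · · · · · ·
    # · · · · · · · ·
    · · · · · · · · ·

Final: 14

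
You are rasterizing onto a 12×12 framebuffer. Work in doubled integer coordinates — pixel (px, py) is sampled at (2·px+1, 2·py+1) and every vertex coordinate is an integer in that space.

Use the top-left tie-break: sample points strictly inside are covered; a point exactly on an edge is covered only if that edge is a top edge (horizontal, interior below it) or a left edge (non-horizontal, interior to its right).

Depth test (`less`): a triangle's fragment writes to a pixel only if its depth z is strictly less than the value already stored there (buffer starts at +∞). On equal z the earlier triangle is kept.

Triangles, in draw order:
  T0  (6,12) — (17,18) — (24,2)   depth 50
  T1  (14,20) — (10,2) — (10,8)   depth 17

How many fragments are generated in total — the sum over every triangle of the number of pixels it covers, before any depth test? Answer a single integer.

T0:
  2·area = 218  (B↔C swapped to make it positive)
  edge (6, 12)→(24, 2): d=(18,-10) top-left  bias=+0
  edge (24, 2)→(17, 18): d=(-7,16) right/bottom  bias=-1
  edge (17, 18)→(6, 12): d=(-11,-6) top-left  bias=+0
    (11,1)@(23, 3): e=[8,9,201] → X
    (9,2)@(19, 5): e=[4,59,155] → X
    (10,2)@(21, 5): e=[24,27,167] → X
    (11,2)@(23, 5): e=[44,-5,179] → .
    (7,3)@(15, 7): e=[0,109,109] → X  [on edge]
    (8,3)@(17, 7): e=[20,77,121] → X
    (11,3)@(23, 7): e=[80,-19,157] → .
    (6,4)@(13, 9): e=[16,127,75] → X
    (10,4)@(21, 9): e=[96,-1,123] → .
    (4,5)@(9, 11): e=[12,177,29] → X
    (5,5)@(11, 11): e=[32,145,41] → X
    (10,5)@(21, 11): e=[132,-15,101] → .
  covered (27 px):
    . . . . . . . . . . . .
    . . . . . . . . . . . X
    . . . . . . . . . X X .
    . . . . . . . X X X X .
    . . . . . . X X X X . .
    . . . . X X X X X X . .
    . . . . X X X X X X . .
    . . . . . . X X X . . .
    . . . . . . . . X . . .
    . . . . . . . . . . . .
    . . . . . . . . . . . .
    . . . . . . . . . . . .
T1:
  2·area = 24  (B↔C swapped to make it positive)
  edge (14, 20)→(10, 8): d=(-4,-12) top-left  bias=+0
  edge (10, 8)→(10, 2): d=(0,-6) top-left  bias=+0
  edge (10, 2)→(14, 20): d=(4,18) right/bottom  bias=-1
    (4,2)@(9, 5): e=[0,-6,30] → .  [on edge]
    (5,3)@(11, 7): e=[16,6,2] → X
    (6,3)@(13, 7): e=[40,18,-34] → .
    (5,4)@(11, 9): e=[8,6,10] → X
    (6,4)@(13, 9): e=[32,18,-26] → .
    (5,5)@(11, 11): e=[0,6,18] → X  [on edge]
    (6,5)@(13, 11): e=[24,18,-18] → .
    (5,6)@(11, 13): e=[-8,6,26] → .
    (6,8)@(13, 17): e=[0,18,6] → X  [on edge]
    (7,8)@(15, 17): e=[24,30,-30] → .
    (6,9)@(13, 19): e=[-8,18,14] → .
    (7,11)@(15, 23): e=[0,30,-6] → .  [on edge]
  covered (4 px):
    . . . . . . . . . . . .
    . . . . . . . . . . . .
    . . . . . . . . . . . .
    . . . . . X . . . . . .
    . . . . . X . . . . . .
    . . . . . X . . . . . .
    . . . . . . . . . . . .
    . . . . . . . . . . . .
    . . . . . . X . . . . .
    . . . . . . . . . . . .
    . . . . . . . . . . . .
    . . . . . . . . . . . .

Result: 31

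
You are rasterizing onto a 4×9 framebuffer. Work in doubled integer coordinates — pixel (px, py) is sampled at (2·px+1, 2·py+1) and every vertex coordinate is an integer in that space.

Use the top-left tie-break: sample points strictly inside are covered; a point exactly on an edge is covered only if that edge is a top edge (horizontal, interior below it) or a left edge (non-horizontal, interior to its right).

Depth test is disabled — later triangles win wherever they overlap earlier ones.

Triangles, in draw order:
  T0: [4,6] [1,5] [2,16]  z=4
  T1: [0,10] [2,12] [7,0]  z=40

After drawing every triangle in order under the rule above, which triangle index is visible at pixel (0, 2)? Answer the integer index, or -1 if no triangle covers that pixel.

T0:
  2·area = 32  (B↔C swapped to make it positive)
  edge (4, 6)→(2, 16): d=(-2,10) right/bottom  bias=-1
  edge (2, 16)→(1, 5): d=(-1,-11) top-left  bias=+0
  edge (1, 5)→(4, 6): d=(3,1) right/bottom  bias=-1
    (2,0)@(5, 1): e=[0,48,-16] → ·  [on edge]
    (0,2)@(1, 5): e=[32,0,0] → ·  [on edge]
    (1,3)@(3, 7): e=[8,20,4] → #
    (2,3)@(5, 7): e=[-12,42,2] → ·
    (3,3)@(7, 7): e=[-32,64,0] → ·  [on edge]
    (1,4)@(3, 9): e=[4,18,10] → #
    (2,4)@(5, 9): e=[-16,40,8] → ·
    (1,5)@(3, 11): e=[0,16,16] → ·  [on edge]
  covered (2 px):
    · · · ·
    · · · ·
    · · · ·
    · # · ·
    · # · ·
    · · · ·
    · · · ·
    · · · ·
    · · · ·
T1:
  2·area = 34  (B↔C swapped to make it positive)
  edge (0, 10)→(7, 0): d=(7,-10) top-left  bias=+0
  edge (7, 0)→(2, 12): d=(-5,12) right/bottom  bias=-1
  edge (2, 12)→(0, 10): d=(-2,-2) top-left  bias=+0
    (2,1)@(5, 3): e=[1,9,24] → #
    (3,1)@(7, 3): e=[21,-15,28] → ·
    (2,2)@(5, 5): e=[15,-1,20] → ·
    (1,3)@(3, 7): e=[9,13,12] → #
    (2,3)@(5, 7): e=[29,-11,16] → ·
    (0,4)@(1, 9): e=[3,27,4] → #
    (2,4)@(5, 9): e=[43,-21,12] → ·
    (0,5)@(1, 11): e=[17,17,0] → #  [on edge]
    (1,5)@(3, 11): e=[37,-7,4] → ·
    (0,6)@(1, 13): e=[31,7,-4] → ·
    (1,6)@(3, 13): e=[51,-17,0] → ·  [on edge]
    (2,7)@(5, 15): e=[85,-51,0] → ·  [on edge]
    (3,8)@(7, 17): e=[119,-85,0] → ·  [on edge]
  covered (5 px):
    · · · ·
    · · # ·
    · · · ·
    · # · ·
    # # · ·
    # · · ·
    · · · ·
    · · · ·
    · · · ·

Z-buffer (winner per pixel, '.' = empty):
  . . . .
  . . 1 .
  . . . .
  . 1 . .
  1 1 . .
  1 . . .
  . . . .
  . . . .
  . . . .

Result: -1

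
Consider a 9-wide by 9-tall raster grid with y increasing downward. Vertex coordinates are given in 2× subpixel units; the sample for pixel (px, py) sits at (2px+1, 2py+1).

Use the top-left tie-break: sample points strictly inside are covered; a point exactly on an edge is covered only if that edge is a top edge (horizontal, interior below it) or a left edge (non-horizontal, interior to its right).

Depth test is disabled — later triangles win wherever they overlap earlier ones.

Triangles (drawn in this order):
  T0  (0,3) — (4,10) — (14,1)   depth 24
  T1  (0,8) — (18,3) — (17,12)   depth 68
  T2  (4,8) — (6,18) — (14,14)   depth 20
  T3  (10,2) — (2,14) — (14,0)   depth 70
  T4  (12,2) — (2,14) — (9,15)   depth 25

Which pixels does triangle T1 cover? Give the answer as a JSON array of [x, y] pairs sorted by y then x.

T0:
  2·area = 106  (B↔C swapped to make it positive)
  edge (0, 3)→(14, 1): d=(14,-2) top-left  bias=+0
  edge (14, 1)→(4, 10): d=(-10,9) right/bottom  bias=-1
  edge (4, 10)→(0, 3): d=(-4,-7) top-left  bias=+0
    (0,1)@(1, 3): e=[2,97,7] → █
    (1,1)@(3, 3): e=[6,79,21] → █
    (2,1)@(5, 3): e=[10,61,35] → █
    (3,1)@(7, 3): e=[14,43,49] → █
    (4,1)@(9, 3): e=[18,25,63] → █
    (5,1)@(11, 3): e=[22,7,77] → █
    (6,1)@(13, 3): e=[26,-11,91] → ·
    (0,2)@(1, 5): e=[30,77,-1] → ·
    (1,2)@(3, 5): e=[34,59,13] → █
    (5,2)@(11, 5): e=[50,-13,69] → ·
    (1,3)@(3, 7): e=[62,39,5] → █
    (4,3)@(9, 7): e=[74,-15,47] → ·
  covered (14 px):
    · · · · · · · · ·
    █ █ █ █ █ █ · · ·
    · █ █ █ █ · · · ·
    · █ █ █ · · · · ·
    · · █ · · · · · ·
    · · · · · · · · ·
    · · · · · · · · ·
    · · · · · · · · ·
    · · · · · · · · ·
T1:
  2·area = 157
  edge (0, 8)→(18, 3): d=(18,-5) top-left  bias=+0
  edge (18, 3)→(17, 12): d=(-1,9) right/bottom  bias=-1
  edge (17, 12)→(0, 8): d=(-17,-4) top-left  bias=+0
    (5,2)@(11, 5): e=[1,61,95] → █
    (6,2)@(13, 5): e=[11,43,103] → █
    (7,2)@(15, 5): e=[21,25,111] → █
    (8,2)@(17, 5): e=[31,7,119] → █
    (2,3)@(5, 7): e=[7,113,37] → █
    (3,3)@(7, 7): e=[17,95,45] → █
    (4,3)@(9, 7): e=[27,77,53] → █
    (2,4)@(5, 9): e=[43,111,3] → █
    (2,5)@(5, 11): e=[79,109,-31] → ·
    (3,5)@(7, 11): e=[89,91,-23] → ·
    (4,5)@(9, 11): e=[99,73,-15] → ·
    (5,5)@(11, 11): e=[109,55,-7] → ·
  covered (21 px):
    · · · · · · · · ·
    · · · · · · · · ·
    · · · · · █ █ █ █
    · · █ █ █ █ █ █ █
    · · █ █ █ █ █ █ █
    · · · · · · █ █ █
    · · · · · · · · ·
    · · · · · · · · ·
    · · · · · · · · ·
T2:
  2·area = 88  (B↔C swapped to make it positive)
  edge (4, 8)→(14, 14): d=(10,6) right/bottom  bias=-1
  edge (14, 14)→(6, 18): d=(-8,4) right/bottom  bias=-1
  edge (6, 18)→(4, 8): d=(-2,-10) top-left  bias=+0
    (1,1)@(3, 3): e=[-44,132,0] → ·  [on edge]
    (2,4)@(5, 9): e=[4,76,8] → █
    (3,4)@(7, 9): e=[-8,68,28] → ·
    (2,5)@(5, 11): e=[24,60,4] → █
    (3,5)@(7, 11): e=[12,52,24] → █
    (4,5)@(9, 11): e=[0,44,44] → ·  [on edge]
    (2,6)@(5, 13): e=[44,44,0] → █  [on edge]
    (4,6)@(9, 13): e=[20,28,40] → █
    (5,6)@(11, 13): e=[8,20,60] → █
    (6,6)@(13, 13): e=[-4,12,80] → ·
    (2,7)@(5, 15): e=[64,28,-4] → ·
    (3,7)@(7, 15): e=[52,20,16] → █
  covered (11 px):
    · · · · · · · · ·
    · · · · · · · · ·
    · · · · · · · · ·
    · · · · · · · · ·
    · · █ · · · · · ·
    · · █ █ · · · · ·
    · · █ █ █ █ · · ·
    · · · █ █ █ · · ·
    · · · █ · · · · ·
T3:
  2·area = 32  (B↔C swapped to make it positive)
  edge (10, 2)→(14, 0): d=(4,-2) top-left  bias=+0
  edge (14, 0)→(2, 14): d=(-12,14) right/bottom  bias=-1
  edge (2, 14)→(10, 2): d=(8,-12) top-left  bias=+0
    (6,0)@(13, 1): e=[2,2,28] → █
    (7,0)@(15, 1): e=[6,-26,52] → ·
    (5,1)@(11, 3): e=[6,6,20] → █
    (6,1)@(13, 3): e=[10,-22,44] → ·
    (4,2)@(9, 5): e=[10,10,12] → █
    (5,2)@(11, 5): e=[14,-18,36] → ·
    (3,3)@(7, 7): e=[14,14,4] → █
    (4,3)@(9, 7): e=[18,-14,28] → ·
    (3,4)@(7, 9): e=[22,-10,20] → ·
  covered (4 px):
    · · · · · · █ · ·
    · · · · · █ · · ·
    · · · · █ · · · ·
    · · · █ · · · · ·
    · · · · · · · · ·
    · · · · · · · · ·
    · · · · · · · · ·
    · · · · · · · · ·
    · · · · · · · · ·
T4:
  2·area = 94  (B↔C swapped to make it positive)
  edge (12, 2)→(9, 15): d=(-3,13) right/bottom  bias=-1
  edge (9, 15)→(2, 14): d=(-7,-1) top-left  bias=+0
  edge (2, 14)→(12, 2): d=(10,-12) top-left  bias=+0
    (5,2)@(11, 5): e=[4,72,18] → █
    (6,2)@(13, 5): e=[-22,74,42] → ·
    (4,3)@(9, 7): e=[24,56,14] → █
    (5,3)@(11, 7): e=[-2,58,38] → ·
    (3,4)@(7, 9): e=[44,40,10] → █
    (5,4)@(11, 9): e=[-8,44,58] → ·
    (2,5)@(5, 11): e=[64,24,6] → █
    (5,5)@(11, 11): e=[-14,30,78] → ·
    (1,6)@(3, 13): e=[84,8,2] → █
    (5,6)@(11, 13): e=[-20,16,98] → ·
    (1,7)@(3, 15): e=[78,-6,22] → ·
    (2,7)@(5, 15): e=[52,-4,46] → ·
    (4,7)@(9, 15): e=[0,0,94] → ·  [on edge]
  covered (11 px):
    · · · · · · · · ·
    · · · · · · · · ·
    · · · · · █ · · ·
    · · · · █ · · · ·
    · · · █ █ · · · ·
    · · █ █ █ · · · ·
    · █ █ █ █ · · · ·
    · · · · · · · · ·
    · · · · · · · · ·

Answer: [[5,2],[6,2],[7,2],[8,2],[2,3],[3,3],[4,3],[5,3],[6,3],[7,3],[8,3],[2,4],[3,4],[4,4],[5,4],[6,4],[7,4],[8,4],[6,5],[7,5],[8,5]]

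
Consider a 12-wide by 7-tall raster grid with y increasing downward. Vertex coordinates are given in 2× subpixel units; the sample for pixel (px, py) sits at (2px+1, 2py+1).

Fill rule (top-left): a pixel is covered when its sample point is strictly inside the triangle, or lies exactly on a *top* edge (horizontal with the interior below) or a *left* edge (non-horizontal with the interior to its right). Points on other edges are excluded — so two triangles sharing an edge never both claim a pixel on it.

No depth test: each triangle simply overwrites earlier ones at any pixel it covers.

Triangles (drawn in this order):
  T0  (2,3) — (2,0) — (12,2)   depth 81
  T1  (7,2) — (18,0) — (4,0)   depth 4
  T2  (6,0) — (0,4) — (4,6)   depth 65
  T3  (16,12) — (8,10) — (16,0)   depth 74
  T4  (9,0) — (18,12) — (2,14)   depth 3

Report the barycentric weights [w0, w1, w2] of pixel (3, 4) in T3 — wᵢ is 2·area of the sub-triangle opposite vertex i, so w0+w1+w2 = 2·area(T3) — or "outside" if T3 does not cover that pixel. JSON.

T0:
  2·area = 30
  edge (2, 3)→(2, 0): d=(0,-3) top-left  bias=+0
  edge (2, 0)→(12, 2): d=(10,2) right/bottom  bias=-1
  edge (12, 2)→(2, 3): d=(-10,1) right/bottom  bias=-1
    (1,0)@(3, 1): e=[3,8,19] → X
    (2,0)@(5, 1): e=[9,4,17] → X
    (3,0)@(7, 1): e=[15,0,15] → .  [on edge]
    (1,1)@(3, 3): e=[3,28,-1] → .
    (2,1)@(5, 3): e=[9,24,-3] → .
    (8,1)@(17, 3): e=[45,0,-15] → .  [on edge]
  covered (2 px):
    . X X . . . . . . . . .
    . . . . . . . . . . . .
    . . . . . . . . . . . .
    . . . . . . . . . . . .
    . . . . . . . . . . . .
    . . . . . . . . . . . .
    . . . . . . . . . . . .
T1:
  2·area = 28  (B↔C swapped to make it positive)
  edge (7, 2)→(4, 0): d=(-3,-2) top-left  bias=+0
  edge (4, 0)→(18, 0): d=(14,0) top-left  bias=+0
  edge (18, 0)→(7, 2): d=(-11,2) right/bottom  bias=-1
    (3,0)@(7, 1): e=[3,14,11] → X
    (4,0)@(9, 1): e=[7,14,7] → X
    (5,0)@(11, 1): e=[11,14,3] → X
    (6,0)@(13, 1): e=[15,14,-1] → .
    (3,1)@(7, 3): e=[-3,42,-11] → .
    (4,1)@(9, 3): e=[1,42,-15] → .
    (5,1)@(11, 3): e=[5,42,-19] → .
  covered (3 px):
    . . . X X X . . . . . .
    . . . . . . . . . . . .
    . . . . . . . . . . . .
    . . . . . . . . . . . .
    . . . . . . . . . . . .
    . . . . . . . . . . . .
    . . . . . . . . . . . .
T2:
  2·area = 28  (B↔C swapped to make it positive)
  edge (6, 0)→(4, 6): d=(-2,6) right/bottom  bias=-1
  edge (4, 6)→(0, 4): d=(-4,-2) top-left  bias=+0
  edge (0, 4)→(6, 0): d=(6,-4) top-left  bias=+0
    (2,0)@(5, 1): e=[4,22,2] → X
    (3,0)@(7, 1): e=[-8,26,10] → .
    (1,1)@(3, 3): e=[12,10,6] → X
    (2,1)@(5, 3): e=[0,14,14] → .  [on edge]
    (1,2)@(3, 5): e=[8,2,18] → X
    (2,2)@(5, 5): e=[-4,6,26] → .
    (1,3)@(3, 7): e=[4,-6,30] → .
    (1,4)@(3, 9): e=[0,-14,42] → .  [on edge]
  covered (3 px):
    . . X . . . . . . . . .
    . X . . . . . . . . . .
    . X . . . . . . . . . .
    . . . . . . . . . . . .
    . . . . . . . . . . . .
    . . . . . . . . . . . .
    . . . . . . . . . . . .
T3:
  2·area = 96
  edge (16, 12)→(8, 10): d=(-8,-2) top-left  bias=+0
  edge (8, 10)→(16, 0): d=(8,-10) top-left  bias=+0
  edge (16, 0)→(16, 12): d=(0,12) right/bottom  bias=-1
    (7,1)@(15, 3): e=[70,14,12] → X
    (8,1)@(17, 3): e=[74,34,-12] → .
    (6,2)@(13, 5): e=[50,10,36] → X
    (8,2)@(17, 5): e=[58,50,-12] → .
    (5,3)@(11, 7): e=[30,6,60] → X
    (8,3)@(17, 7): e=[42,66,-12] → .
    (4,4)@(9, 9): e=[10,2,84] → X
    (8,4)@(17, 9): e=[26,82,-12] → .
    (4,5)@(9, 11): e=[-6,18,84] → .
    (5,5)@(11, 11): e=[-2,38,60] → .
    (6,5)@(13, 11): e=[2,58,36] → X
    (8,5)@(17, 11): e=[10,98,-12] → .
  covered (12 px):
    . . . . . . . . . . . .
    . . . . . . . X . . . .
    . . . . . . X X . . . .
    . . . . . X X X . . . .
    . . . . X X X X . . . .
    . . . . . . X X . . . .
    . . . . . . . . . . . .
T4:
  2·area = 210
  edge (9, 0)→(18, 12): d=(9,12) right/bottom  bias=-1
  edge (18, 12)→(2, 14): d=(-16,2) right/bottom  bias=-1
  edge (2, 14)→(9, 0): d=(7,-14) top-left  bias=+0
    (4,0)@(9, 1): e=[9,194,7] → X
    (5,0)@(11, 1): e=[-15,190,35] → .
    (4,1)@(9, 3): e=[27,162,21] → X
    (5,1)@(11, 3): e=[3,158,49] → X
    (6,1)@(13, 3): e=[-21,154,77] → .
    (3,2)@(7, 5): e=[69,134,7] → X
    (6,2)@(13, 5): e=[-3,122,91] → .
    (3,3)@(7, 7): e=[87,102,21] → X
    (6,3)@(13, 7): e=[15,90,105] → X
    (7,3)@(15, 7): e=[-9,86,133] → .
    (2,4)@(5, 9): e=[129,74,7] → X
    (7,4)@(15, 9): e=[9,54,147] → X
  covered (27 px):
    . . . . X . . . . . . .
    . . . . X X . . . . . .
    . . . X X X . . . . . .
    . . . X X X X . . . . .
    . . X X X X X X . . . .
    . . X X X X X X X . . .
    . X X X X . . . . . . .

Final: "outside"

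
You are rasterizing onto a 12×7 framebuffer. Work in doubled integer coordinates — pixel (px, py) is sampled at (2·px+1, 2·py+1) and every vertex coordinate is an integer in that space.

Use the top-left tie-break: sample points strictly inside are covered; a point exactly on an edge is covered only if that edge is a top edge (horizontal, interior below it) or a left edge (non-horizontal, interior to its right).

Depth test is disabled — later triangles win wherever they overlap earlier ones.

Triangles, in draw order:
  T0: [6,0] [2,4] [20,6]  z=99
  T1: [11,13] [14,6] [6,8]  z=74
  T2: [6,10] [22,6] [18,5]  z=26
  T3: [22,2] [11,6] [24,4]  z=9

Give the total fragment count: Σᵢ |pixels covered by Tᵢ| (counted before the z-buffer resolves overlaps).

T0:
  2·area = 80  (B↔C swapped to make it positive)
  edge (6, 0)→(20, 6): d=(14,6) right/bottom  bias=-1
  edge (20, 6)→(2, 4): d=(-18,-2) top-left  bias=+0
  edge (2, 4)→(6, 0): d=(4,-4) top-left  bias=+0
    (2,0)@(5, 1): e=[20,60,0] → █  [on edge]
    (3,0)@(7, 1): e=[8,64,8] → █
    (4,0)@(9, 1): e=[-4,68,16] → ·
    (1,1)@(3, 3): e=[60,20,0] → █  [on edge]
    (4,1)@(9, 3): e=[24,32,24] → █
    (5,1)@(11, 3): e=[12,36,32] → █
    (6,1)@(13, 3): e=[0,40,40] → ·  [on edge]
    (0,2)@(1, 5): e=[100,-20,0] → ·  [on edge]
    (1,2)@(3, 5): e=[88,-16,8] → ·
    (2,2)@(5, 5): e=[76,-12,16] → ·
    (3,2)@(7, 5): e=[64,-8,24] → ·
    (4,2)@(9, 5): e=[52,-4,32] → ·
    (5,2)@(11, 5): e=[40,0,40] → █  [on edge]
  covered (11 px):
    · · █ █ · · · · · · · ·
    · █ █ █ █ █ · · · · · ·
    · · · · · █ █ █ █ · · ·
    · · · · · · · · · · · ·
    · · · · · · · · · · · ·
    · · · · · · · · · · · ·
    · · · · · · · · · · · ·
T1:
  2·area = 50  (B↔C swapped to make it positive)
  edge (11, 13)→(6, 8): d=(-5,-5) top-left  bias=+0
  edge (6, 8)→(14, 6): d=(8,-2) top-left  bias=+0
  edge (14, 6)→(11, 13): d=(-3,7) right/bottom  bias=-1
    (0,1)@(1, 3): e=[0,-50,100] → ·  [on edge]
    (1,2)@(3, 5): e=[0,-30,80] → ·  [on edge]
    (2,3)@(5, 7): e=[0,-10,60] → ·  [on edge]
    (5,3)@(11, 7): e=[30,2,18] → █
    (6,3)@(13, 7): e=[40,6,4] → █
    (7,3)@(15, 7): e=[50,10,-10] → ·
    (3,4)@(7, 9): e=[0,10,40] → █  [on edge]
    (4,4)@(9, 9): e=[10,14,26] → █
    (6,4)@(13, 9): e=[30,22,-2] → ·
    (3,5)@(7, 11): e=[-10,26,34] → ·
    (4,5)@(9, 11): e=[0,30,20] → █  [on edge]
    (6,5)@(13, 11): e=[20,38,-8] → ·
    (5,6)@(11, 13): e=[0,50,0] → ·  [on edge]
  covered (7 px):
    · · · · · · · · · · · ·
    · · · · · · · · · · · ·
    · · · · · · · · · · · ·
    · · · · · █ █ · · · · ·
    · · · █ █ █ · · · · · ·
    · · · · █ █ · · · · · ·
    · · · · · · · · · · · ·
T2:
  2·area = 32  (B↔C swapped to make it positive)
  edge (6, 10)→(18, 5): d=(12,-5) top-left  bias=+0
  edge (18, 5)→(22, 6): d=(4,1) right/bottom  bias=-1
  edge (22, 6)→(6, 10): d=(-16,4) right/bottom  bias=-1
    (7,3)@(15, 7): e=[9,11,12] → █
    (8,3)@(17, 7): e=[19,9,4] → █
    (9,3)@(19, 7): e=[29,7,-4] → ·
    (4,4)@(9, 9): e=[3,25,4] → █
    (5,4)@(11, 9): e=[13,23,-4] → ·
    (7,4)@(15, 9): e=[33,19,-20] → ·
    (8,4)@(17, 9): e=[43,17,-28] → ·
    (4,5)@(9, 11): e=[27,33,-28] → ·
  covered (3 px):
    · · · · · · · · · · · ·
    · · · · · · · · · · · ·
    · · · · · · · · · · · ·
    · · · · · · · █ █ · · ·
    · · · · █ · · · · · · ·
    · · · · · · · · · · · ·
    · · · · · · · · · · · ·
T3:
  2·area = 30  (B↔C swapped to make it positive)
  edge (22, 2)→(24, 4): d=(2,2) right/bottom  bias=-1
  edge (24, 4)→(11, 6): d=(-13,2) right/bottom  bias=-1
  edge (11, 6)→(22, 2): d=(11,-4) top-left  bias=+0
    (10,0)@(21, 1): e=[0,45,-15] → ·  [on edge]
    (10,1)@(21, 3): e=[4,19,7] → █
    (11,1)@(23, 3): e=[0,15,15] → ·  [on edge]
    (7,2)@(15, 5): e=[20,5,5] → █
    (8,2)@(17, 5): e=[16,1,13] → █
    (9,2)@(19, 5): e=[12,-3,21] → ·
    (10,2)@(21, 5): e=[8,-7,29] → ·
    (7,3)@(15, 7): e=[24,-21,27] → ·
    (8,3)@(17, 7): e=[20,-25,35] → ·
  covered (3 px):
    · · · · · · · · · · · ·
    · · · · · · · · · · █ ·
    · · · · · · · █ █ · · ·
    · · · · · · · · · · · ·
    · · · · · · · · · · · ·
    · · · · · · · · · · · ·
    · · · · · · · · · · · ·

Answer: 24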